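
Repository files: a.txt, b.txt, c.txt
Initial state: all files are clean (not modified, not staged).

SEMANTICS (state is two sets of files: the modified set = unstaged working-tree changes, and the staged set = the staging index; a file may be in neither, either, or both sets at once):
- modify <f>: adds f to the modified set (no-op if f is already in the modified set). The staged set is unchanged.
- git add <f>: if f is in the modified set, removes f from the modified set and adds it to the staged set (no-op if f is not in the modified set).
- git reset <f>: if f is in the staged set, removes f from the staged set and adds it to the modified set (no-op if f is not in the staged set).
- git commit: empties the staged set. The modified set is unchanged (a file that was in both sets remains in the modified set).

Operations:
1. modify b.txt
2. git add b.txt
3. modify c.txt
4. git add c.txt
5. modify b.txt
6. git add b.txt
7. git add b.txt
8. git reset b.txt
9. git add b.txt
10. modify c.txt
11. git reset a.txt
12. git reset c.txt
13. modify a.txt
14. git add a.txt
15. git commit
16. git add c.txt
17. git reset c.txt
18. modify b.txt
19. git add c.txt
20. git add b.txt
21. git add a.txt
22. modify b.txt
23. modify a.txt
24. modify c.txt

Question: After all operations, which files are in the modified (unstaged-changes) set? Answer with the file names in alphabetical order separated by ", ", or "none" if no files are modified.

After op 1 (modify b.txt): modified={b.txt} staged={none}
After op 2 (git add b.txt): modified={none} staged={b.txt}
After op 3 (modify c.txt): modified={c.txt} staged={b.txt}
After op 4 (git add c.txt): modified={none} staged={b.txt, c.txt}
After op 5 (modify b.txt): modified={b.txt} staged={b.txt, c.txt}
After op 6 (git add b.txt): modified={none} staged={b.txt, c.txt}
After op 7 (git add b.txt): modified={none} staged={b.txt, c.txt}
After op 8 (git reset b.txt): modified={b.txt} staged={c.txt}
After op 9 (git add b.txt): modified={none} staged={b.txt, c.txt}
After op 10 (modify c.txt): modified={c.txt} staged={b.txt, c.txt}
After op 11 (git reset a.txt): modified={c.txt} staged={b.txt, c.txt}
After op 12 (git reset c.txt): modified={c.txt} staged={b.txt}
After op 13 (modify a.txt): modified={a.txt, c.txt} staged={b.txt}
After op 14 (git add a.txt): modified={c.txt} staged={a.txt, b.txt}
After op 15 (git commit): modified={c.txt} staged={none}
After op 16 (git add c.txt): modified={none} staged={c.txt}
After op 17 (git reset c.txt): modified={c.txt} staged={none}
After op 18 (modify b.txt): modified={b.txt, c.txt} staged={none}
After op 19 (git add c.txt): modified={b.txt} staged={c.txt}
After op 20 (git add b.txt): modified={none} staged={b.txt, c.txt}
After op 21 (git add a.txt): modified={none} staged={b.txt, c.txt}
After op 22 (modify b.txt): modified={b.txt} staged={b.txt, c.txt}
After op 23 (modify a.txt): modified={a.txt, b.txt} staged={b.txt, c.txt}
After op 24 (modify c.txt): modified={a.txt, b.txt, c.txt} staged={b.txt, c.txt}

Answer: a.txt, b.txt, c.txt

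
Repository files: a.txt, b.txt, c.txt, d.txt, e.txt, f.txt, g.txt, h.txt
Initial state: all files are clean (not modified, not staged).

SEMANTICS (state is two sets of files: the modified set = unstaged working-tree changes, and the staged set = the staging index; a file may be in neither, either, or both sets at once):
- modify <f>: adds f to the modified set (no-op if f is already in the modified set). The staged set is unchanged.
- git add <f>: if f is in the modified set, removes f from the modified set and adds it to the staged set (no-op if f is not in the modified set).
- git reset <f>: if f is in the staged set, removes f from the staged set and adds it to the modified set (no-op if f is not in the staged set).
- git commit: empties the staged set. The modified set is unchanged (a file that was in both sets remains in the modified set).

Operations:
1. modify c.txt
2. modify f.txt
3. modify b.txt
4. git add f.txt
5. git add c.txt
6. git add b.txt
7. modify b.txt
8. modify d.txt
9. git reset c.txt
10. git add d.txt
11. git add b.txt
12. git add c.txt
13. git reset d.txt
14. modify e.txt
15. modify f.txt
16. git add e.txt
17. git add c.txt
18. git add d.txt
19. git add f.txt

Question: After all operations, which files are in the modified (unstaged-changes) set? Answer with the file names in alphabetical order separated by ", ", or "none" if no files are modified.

Answer: none

Derivation:
After op 1 (modify c.txt): modified={c.txt} staged={none}
After op 2 (modify f.txt): modified={c.txt, f.txt} staged={none}
After op 3 (modify b.txt): modified={b.txt, c.txt, f.txt} staged={none}
After op 4 (git add f.txt): modified={b.txt, c.txt} staged={f.txt}
After op 5 (git add c.txt): modified={b.txt} staged={c.txt, f.txt}
After op 6 (git add b.txt): modified={none} staged={b.txt, c.txt, f.txt}
After op 7 (modify b.txt): modified={b.txt} staged={b.txt, c.txt, f.txt}
After op 8 (modify d.txt): modified={b.txt, d.txt} staged={b.txt, c.txt, f.txt}
After op 9 (git reset c.txt): modified={b.txt, c.txt, d.txt} staged={b.txt, f.txt}
After op 10 (git add d.txt): modified={b.txt, c.txt} staged={b.txt, d.txt, f.txt}
After op 11 (git add b.txt): modified={c.txt} staged={b.txt, d.txt, f.txt}
After op 12 (git add c.txt): modified={none} staged={b.txt, c.txt, d.txt, f.txt}
After op 13 (git reset d.txt): modified={d.txt} staged={b.txt, c.txt, f.txt}
After op 14 (modify e.txt): modified={d.txt, e.txt} staged={b.txt, c.txt, f.txt}
After op 15 (modify f.txt): modified={d.txt, e.txt, f.txt} staged={b.txt, c.txt, f.txt}
After op 16 (git add e.txt): modified={d.txt, f.txt} staged={b.txt, c.txt, e.txt, f.txt}
After op 17 (git add c.txt): modified={d.txt, f.txt} staged={b.txt, c.txt, e.txt, f.txt}
After op 18 (git add d.txt): modified={f.txt} staged={b.txt, c.txt, d.txt, e.txt, f.txt}
After op 19 (git add f.txt): modified={none} staged={b.txt, c.txt, d.txt, e.txt, f.txt}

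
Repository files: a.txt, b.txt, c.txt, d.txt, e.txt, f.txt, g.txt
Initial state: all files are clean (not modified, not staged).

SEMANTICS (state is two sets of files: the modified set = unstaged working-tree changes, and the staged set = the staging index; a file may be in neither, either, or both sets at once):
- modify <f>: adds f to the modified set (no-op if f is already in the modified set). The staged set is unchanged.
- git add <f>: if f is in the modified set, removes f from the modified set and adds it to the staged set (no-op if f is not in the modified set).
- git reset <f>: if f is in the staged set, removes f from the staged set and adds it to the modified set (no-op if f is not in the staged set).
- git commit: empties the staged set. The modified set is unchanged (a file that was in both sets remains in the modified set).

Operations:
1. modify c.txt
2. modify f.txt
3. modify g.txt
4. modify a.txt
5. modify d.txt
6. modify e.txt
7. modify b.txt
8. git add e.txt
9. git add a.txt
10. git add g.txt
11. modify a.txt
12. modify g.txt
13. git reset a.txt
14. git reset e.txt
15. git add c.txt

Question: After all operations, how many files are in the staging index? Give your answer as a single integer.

Answer: 2

Derivation:
After op 1 (modify c.txt): modified={c.txt} staged={none}
After op 2 (modify f.txt): modified={c.txt, f.txt} staged={none}
After op 3 (modify g.txt): modified={c.txt, f.txt, g.txt} staged={none}
After op 4 (modify a.txt): modified={a.txt, c.txt, f.txt, g.txt} staged={none}
After op 5 (modify d.txt): modified={a.txt, c.txt, d.txt, f.txt, g.txt} staged={none}
After op 6 (modify e.txt): modified={a.txt, c.txt, d.txt, e.txt, f.txt, g.txt} staged={none}
After op 7 (modify b.txt): modified={a.txt, b.txt, c.txt, d.txt, e.txt, f.txt, g.txt} staged={none}
After op 8 (git add e.txt): modified={a.txt, b.txt, c.txt, d.txt, f.txt, g.txt} staged={e.txt}
After op 9 (git add a.txt): modified={b.txt, c.txt, d.txt, f.txt, g.txt} staged={a.txt, e.txt}
After op 10 (git add g.txt): modified={b.txt, c.txt, d.txt, f.txt} staged={a.txt, e.txt, g.txt}
After op 11 (modify a.txt): modified={a.txt, b.txt, c.txt, d.txt, f.txt} staged={a.txt, e.txt, g.txt}
After op 12 (modify g.txt): modified={a.txt, b.txt, c.txt, d.txt, f.txt, g.txt} staged={a.txt, e.txt, g.txt}
After op 13 (git reset a.txt): modified={a.txt, b.txt, c.txt, d.txt, f.txt, g.txt} staged={e.txt, g.txt}
After op 14 (git reset e.txt): modified={a.txt, b.txt, c.txt, d.txt, e.txt, f.txt, g.txt} staged={g.txt}
After op 15 (git add c.txt): modified={a.txt, b.txt, d.txt, e.txt, f.txt, g.txt} staged={c.txt, g.txt}
Final staged set: {c.txt, g.txt} -> count=2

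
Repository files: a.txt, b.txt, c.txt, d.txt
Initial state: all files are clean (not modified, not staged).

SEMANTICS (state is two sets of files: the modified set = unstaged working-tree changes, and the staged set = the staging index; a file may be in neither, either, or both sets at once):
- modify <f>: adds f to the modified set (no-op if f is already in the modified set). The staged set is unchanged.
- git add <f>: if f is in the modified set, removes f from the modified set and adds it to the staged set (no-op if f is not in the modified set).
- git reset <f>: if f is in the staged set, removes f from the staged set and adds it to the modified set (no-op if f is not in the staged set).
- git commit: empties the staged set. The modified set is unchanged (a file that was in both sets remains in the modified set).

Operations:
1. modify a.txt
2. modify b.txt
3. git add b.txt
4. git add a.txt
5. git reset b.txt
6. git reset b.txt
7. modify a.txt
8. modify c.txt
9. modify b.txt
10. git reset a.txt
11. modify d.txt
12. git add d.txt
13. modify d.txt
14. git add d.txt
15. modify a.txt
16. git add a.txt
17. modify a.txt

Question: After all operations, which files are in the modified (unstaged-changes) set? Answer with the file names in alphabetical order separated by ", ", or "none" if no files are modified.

Answer: a.txt, b.txt, c.txt

Derivation:
After op 1 (modify a.txt): modified={a.txt} staged={none}
After op 2 (modify b.txt): modified={a.txt, b.txt} staged={none}
After op 3 (git add b.txt): modified={a.txt} staged={b.txt}
After op 4 (git add a.txt): modified={none} staged={a.txt, b.txt}
After op 5 (git reset b.txt): modified={b.txt} staged={a.txt}
After op 6 (git reset b.txt): modified={b.txt} staged={a.txt}
After op 7 (modify a.txt): modified={a.txt, b.txt} staged={a.txt}
After op 8 (modify c.txt): modified={a.txt, b.txt, c.txt} staged={a.txt}
After op 9 (modify b.txt): modified={a.txt, b.txt, c.txt} staged={a.txt}
After op 10 (git reset a.txt): modified={a.txt, b.txt, c.txt} staged={none}
After op 11 (modify d.txt): modified={a.txt, b.txt, c.txt, d.txt} staged={none}
After op 12 (git add d.txt): modified={a.txt, b.txt, c.txt} staged={d.txt}
After op 13 (modify d.txt): modified={a.txt, b.txt, c.txt, d.txt} staged={d.txt}
After op 14 (git add d.txt): modified={a.txt, b.txt, c.txt} staged={d.txt}
After op 15 (modify a.txt): modified={a.txt, b.txt, c.txt} staged={d.txt}
After op 16 (git add a.txt): modified={b.txt, c.txt} staged={a.txt, d.txt}
After op 17 (modify a.txt): modified={a.txt, b.txt, c.txt} staged={a.txt, d.txt}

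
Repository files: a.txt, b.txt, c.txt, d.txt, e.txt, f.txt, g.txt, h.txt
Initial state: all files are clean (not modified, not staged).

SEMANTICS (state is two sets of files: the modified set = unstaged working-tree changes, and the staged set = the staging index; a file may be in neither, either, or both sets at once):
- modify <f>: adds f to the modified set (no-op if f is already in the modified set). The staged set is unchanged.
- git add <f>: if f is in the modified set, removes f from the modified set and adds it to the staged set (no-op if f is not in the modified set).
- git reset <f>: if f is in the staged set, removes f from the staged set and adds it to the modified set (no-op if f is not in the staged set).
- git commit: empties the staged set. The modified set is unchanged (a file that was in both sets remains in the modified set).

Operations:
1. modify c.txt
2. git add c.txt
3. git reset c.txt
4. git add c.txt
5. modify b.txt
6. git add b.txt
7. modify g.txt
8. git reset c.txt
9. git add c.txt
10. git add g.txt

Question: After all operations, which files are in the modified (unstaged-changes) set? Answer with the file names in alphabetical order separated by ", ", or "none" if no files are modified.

Answer: none

Derivation:
After op 1 (modify c.txt): modified={c.txt} staged={none}
After op 2 (git add c.txt): modified={none} staged={c.txt}
After op 3 (git reset c.txt): modified={c.txt} staged={none}
After op 4 (git add c.txt): modified={none} staged={c.txt}
After op 5 (modify b.txt): modified={b.txt} staged={c.txt}
After op 6 (git add b.txt): modified={none} staged={b.txt, c.txt}
After op 7 (modify g.txt): modified={g.txt} staged={b.txt, c.txt}
After op 8 (git reset c.txt): modified={c.txt, g.txt} staged={b.txt}
After op 9 (git add c.txt): modified={g.txt} staged={b.txt, c.txt}
After op 10 (git add g.txt): modified={none} staged={b.txt, c.txt, g.txt}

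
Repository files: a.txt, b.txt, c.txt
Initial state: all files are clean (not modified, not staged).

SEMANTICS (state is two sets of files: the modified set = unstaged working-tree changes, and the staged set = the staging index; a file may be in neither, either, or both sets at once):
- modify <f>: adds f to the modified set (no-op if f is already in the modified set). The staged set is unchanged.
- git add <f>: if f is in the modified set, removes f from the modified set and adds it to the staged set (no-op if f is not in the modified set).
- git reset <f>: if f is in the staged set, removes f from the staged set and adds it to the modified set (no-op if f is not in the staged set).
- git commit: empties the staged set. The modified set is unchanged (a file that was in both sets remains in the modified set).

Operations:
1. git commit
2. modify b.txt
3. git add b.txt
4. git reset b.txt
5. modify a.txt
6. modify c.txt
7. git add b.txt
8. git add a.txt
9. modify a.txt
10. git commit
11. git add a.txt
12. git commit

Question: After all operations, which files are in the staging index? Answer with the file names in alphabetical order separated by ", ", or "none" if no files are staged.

After op 1 (git commit): modified={none} staged={none}
After op 2 (modify b.txt): modified={b.txt} staged={none}
After op 3 (git add b.txt): modified={none} staged={b.txt}
After op 4 (git reset b.txt): modified={b.txt} staged={none}
After op 5 (modify a.txt): modified={a.txt, b.txt} staged={none}
After op 6 (modify c.txt): modified={a.txt, b.txt, c.txt} staged={none}
After op 7 (git add b.txt): modified={a.txt, c.txt} staged={b.txt}
After op 8 (git add a.txt): modified={c.txt} staged={a.txt, b.txt}
After op 9 (modify a.txt): modified={a.txt, c.txt} staged={a.txt, b.txt}
After op 10 (git commit): modified={a.txt, c.txt} staged={none}
After op 11 (git add a.txt): modified={c.txt} staged={a.txt}
After op 12 (git commit): modified={c.txt} staged={none}

Answer: none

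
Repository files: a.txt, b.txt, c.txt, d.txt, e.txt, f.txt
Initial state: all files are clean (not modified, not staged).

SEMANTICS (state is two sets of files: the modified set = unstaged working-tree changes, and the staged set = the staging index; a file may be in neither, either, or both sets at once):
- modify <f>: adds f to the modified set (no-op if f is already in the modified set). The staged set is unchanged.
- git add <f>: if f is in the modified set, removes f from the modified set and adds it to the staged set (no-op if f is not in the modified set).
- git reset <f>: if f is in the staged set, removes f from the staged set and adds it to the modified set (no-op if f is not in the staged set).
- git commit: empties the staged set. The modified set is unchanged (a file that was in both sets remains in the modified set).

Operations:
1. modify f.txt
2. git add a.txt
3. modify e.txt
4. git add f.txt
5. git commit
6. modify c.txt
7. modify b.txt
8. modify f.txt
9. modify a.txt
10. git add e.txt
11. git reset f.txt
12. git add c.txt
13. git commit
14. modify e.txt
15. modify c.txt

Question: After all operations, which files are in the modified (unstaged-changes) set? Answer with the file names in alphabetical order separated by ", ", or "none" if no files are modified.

After op 1 (modify f.txt): modified={f.txt} staged={none}
After op 2 (git add a.txt): modified={f.txt} staged={none}
After op 3 (modify e.txt): modified={e.txt, f.txt} staged={none}
After op 4 (git add f.txt): modified={e.txt} staged={f.txt}
After op 5 (git commit): modified={e.txt} staged={none}
After op 6 (modify c.txt): modified={c.txt, e.txt} staged={none}
After op 7 (modify b.txt): modified={b.txt, c.txt, e.txt} staged={none}
After op 8 (modify f.txt): modified={b.txt, c.txt, e.txt, f.txt} staged={none}
After op 9 (modify a.txt): modified={a.txt, b.txt, c.txt, e.txt, f.txt} staged={none}
After op 10 (git add e.txt): modified={a.txt, b.txt, c.txt, f.txt} staged={e.txt}
After op 11 (git reset f.txt): modified={a.txt, b.txt, c.txt, f.txt} staged={e.txt}
After op 12 (git add c.txt): modified={a.txt, b.txt, f.txt} staged={c.txt, e.txt}
After op 13 (git commit): modified={a.txt, b.txt, f.txt} staged={none}
After op 14 (modify e.txt): modified={a.txt, b.txt, e.txt, f.txt} staged={none}
After op 15 (modify c.txt): modified={a.txt, b.txt, c.txt, e.txt, f.txt} staged={none}

Answer: a.txt, b.txt, c.txt, e.txt, f.txt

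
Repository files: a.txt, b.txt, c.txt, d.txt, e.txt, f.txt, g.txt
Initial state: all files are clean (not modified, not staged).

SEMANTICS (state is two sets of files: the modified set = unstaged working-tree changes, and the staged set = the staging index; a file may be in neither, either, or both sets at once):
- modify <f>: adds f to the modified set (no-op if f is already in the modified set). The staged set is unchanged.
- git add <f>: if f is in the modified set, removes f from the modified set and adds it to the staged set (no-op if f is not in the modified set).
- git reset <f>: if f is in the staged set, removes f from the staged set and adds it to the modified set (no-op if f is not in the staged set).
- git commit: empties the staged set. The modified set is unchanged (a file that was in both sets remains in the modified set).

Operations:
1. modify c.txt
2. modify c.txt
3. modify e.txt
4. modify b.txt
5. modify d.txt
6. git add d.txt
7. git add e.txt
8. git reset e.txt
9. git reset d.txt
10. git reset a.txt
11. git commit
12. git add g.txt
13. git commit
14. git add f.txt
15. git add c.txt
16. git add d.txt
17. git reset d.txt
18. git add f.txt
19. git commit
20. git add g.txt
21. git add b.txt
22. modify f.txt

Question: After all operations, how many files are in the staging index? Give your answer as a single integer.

Answer: 1

Derivation:
After op 1 (modify c.txt): modified={c.txt} staged={none}
After op 2 (modify c.txt): modified={c.txt} staged={none}
After op 3 (modify e.txt): modified={c.txt, e.txt} staged={none}
After op 4 (modify b.txt): modified={b.txt, c.txt, e.txt} staged={none}
After op 5 (modify d.txt): modified={b.txt, c.txt, d.txt, e.txt} staged={none}
After op 6 (git add d.txt): modified={b.txt, c.txt, e.txt} staged={d.txt}
After op 7 (git add e.txt): modified={b.txt, c.txt} staged={d.txt, e.txt}
After op 8 (git reset e.txt): modified={b.txt, c.txt, e.txt} staged={d.txt}
After op 9 (git reset d.txt): modified={b.txt, c.txt, d.txt, e.txt} staged={none}
After op 10 (git reset a.txt): modified={b.txt, c.txt, d.txt, e.txt} staged={none}
After op 11 (git commit): modified={b.txt, c.txt, d.txt, e.txt} staged={none}
After op 12 (git add g.txt): modified={b.txt, c.txt, d.txt, e.txt} staged={none}
After op 13 (git commit): modified={b.txt, c.txt, d.txt, e.txt} staged={none}
After op 14 (git add f.txt): modified={b.txt, c.txt, d.txt, e.txt} staged={none}
After op 15 (git add c.txt): modified={b.txt, d.txt, e.txt} staged={c.txt}
After op 16 (git add d.txt): modified={b.txt, e.txt} staged={c.txt, d.txt}
After op 17 (git reset d.txt): modified={b.txt, d.txt, e.txt} staged={c.txt}
After op 18 (git add f.txt): modified={b.txt, d.txt, e.txt} staged={c.txt}
After op 19 (git commit): modified={b.txt, d.txt, e.txt} staged={none}
After op 20 (git add g.txt): modified={b.txt, d.txt, e.txt} staged={none}
After op 21 (git add b.txt): modified={d.txt, e.txt} staged={b.txt}
After op 22 (modify f.txt): modified={d.txt, e.txt, f.txt} staged={b.txt}
Final staged set: {b.txt} -> count=1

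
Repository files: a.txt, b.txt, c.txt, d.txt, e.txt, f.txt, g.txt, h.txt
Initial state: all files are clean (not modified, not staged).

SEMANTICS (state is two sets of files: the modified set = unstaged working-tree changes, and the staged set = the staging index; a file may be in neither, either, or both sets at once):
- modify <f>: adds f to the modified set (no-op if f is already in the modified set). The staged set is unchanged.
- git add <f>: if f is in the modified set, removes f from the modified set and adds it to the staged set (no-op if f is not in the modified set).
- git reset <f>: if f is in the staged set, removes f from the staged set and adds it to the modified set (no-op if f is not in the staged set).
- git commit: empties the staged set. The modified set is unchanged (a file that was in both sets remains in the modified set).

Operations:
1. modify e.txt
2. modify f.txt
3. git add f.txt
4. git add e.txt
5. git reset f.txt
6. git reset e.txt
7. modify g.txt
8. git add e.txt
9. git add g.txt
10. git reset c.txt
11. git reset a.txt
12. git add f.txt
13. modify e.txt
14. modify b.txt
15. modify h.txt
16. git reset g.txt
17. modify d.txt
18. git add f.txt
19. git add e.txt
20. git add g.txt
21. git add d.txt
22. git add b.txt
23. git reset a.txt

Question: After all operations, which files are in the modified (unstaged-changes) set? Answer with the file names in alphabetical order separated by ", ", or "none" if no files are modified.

Answer: h.txt

Derivation:
After op 1 (modify e.txt): modified={e.txt} staged={none}
After op 2 (modify f.txt): modified={e.txt, f.txt} staged={none}
After op 3 (git add f.txt): modified={e.txt} staged={f.txt}
After op 4 (git add e.txt): modified={none} staged={e.txt, f.txt}
After op 5 (git reset f.txt): modified={f.txt} staged={e.txt}
After op 6 (git reset e.txt): modified={e.txt, f.txt} staged={none}
After op 7 (modify g.txt): modified={e.txt, f.txt, g.txt} staged={none}
After op 8 (git add e.txt): modified={f.txt, g.txt} staged={e.txt}
After op 9 (git add g.txt): modified={f.txt} staged={e.txt, g.txt}
After op 10 (git reset c.txt): modified={f.txt} staged={e.txt, g.txt}
After op 11 (git reset a.txt): modified={f.txt} staged={e.txt, g.txt}
After op 12 (git add f.txt): modified={none} staged={e.txt, f.txt, g.txt}
After op 13 (modify e.txt): modified={e.txt} staged={e.txt, f.txt, g.txt}
After op 14 (modify b.txt): modified={b.txt, e.txt} staged={e.txt, f.txt, g.txt}
After op 15 (modify h.txt): modified={b.txt, e.txt, h.txt} staged={e.txt, f.txt, g.txt}
After op 16 (git reset g.txt): modified={b.txt, e.txt, g.txt, h.txt} staged={e.txt, f.txt}
After op 17 (modify d.txt): modified={b.txt, d.txt, e.txt, g.txt, h.txt} staged={e.txt, f.txt}
After op 18 (git add f.txt): modified={b.txt, d.txt, e.txt, g.txt, h.txt} staged={e.txt, f.txt}
After op 19 (git add e.txt): modified={b.txt, d.txt, g.txt, h.txt} staged={e.txt, f.txt}
After op 20 (git add g.txt): modified={b.txt, d.txt, h.txt} staged={e.txt, f.txt, g.txt}
After op 21 (git add d.txt): modified={b.txt, h.txt} staged={d.txt, e.txt, f.txt, g.txt}
After op 22 (git add b.txt): modified={h.txt} staged={b.txt, d.txt, e.txt, f.txt, g.txt}
After op 23 (git reset a.txt): modified={h.txt} staged={b.txt, d.txt, e.txt, f.txt, g.txt}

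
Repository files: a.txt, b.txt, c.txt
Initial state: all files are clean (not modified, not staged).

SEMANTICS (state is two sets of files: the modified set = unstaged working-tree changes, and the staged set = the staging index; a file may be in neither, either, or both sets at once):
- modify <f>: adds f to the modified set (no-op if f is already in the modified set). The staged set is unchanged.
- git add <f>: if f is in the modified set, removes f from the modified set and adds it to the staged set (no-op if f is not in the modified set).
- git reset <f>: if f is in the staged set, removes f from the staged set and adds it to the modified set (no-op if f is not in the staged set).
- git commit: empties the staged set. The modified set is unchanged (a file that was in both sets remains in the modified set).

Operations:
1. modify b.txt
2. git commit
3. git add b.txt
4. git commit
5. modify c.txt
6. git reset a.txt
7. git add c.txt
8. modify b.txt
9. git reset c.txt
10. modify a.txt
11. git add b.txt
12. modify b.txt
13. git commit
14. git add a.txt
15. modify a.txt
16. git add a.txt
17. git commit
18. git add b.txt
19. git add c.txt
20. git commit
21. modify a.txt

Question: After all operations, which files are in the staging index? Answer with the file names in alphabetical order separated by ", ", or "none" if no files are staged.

After op 1 (modify b.txt): modified={b.txt} staged={none}
After op 2 (git commit): modified={b.txt} staged={none}
After op 3 (git add b.txt): modified={none} staged={b.txt}
After op 4 (git commit): modified={none} staged={none}
After op 5 (modify c.txt): modified={c.txt} staged={none}
After op 6 (git reset a.txt): modified={c.txt} staged={none}
After op 7 (git add c.txt): modified={none} staged={c.txt}
After op 8 (modify b.txt): modified={b.txt} staged={c.txt}
After op 9 (git reset c.txt): modified={b.txt, c.txt} staged={none}
After op 10 (modify a.txt): modified={a.txt, b.txt, c.txt} staged={none}
After op 11 (git add b.txt): modified={a.txt, c.txt} staged={b.txt}
After op 12 (modify b.txt): modified={a.txt, b.txt, c.txt} staged={b.txt}
After op 13 (git commit): modified={a.txt, b.txt, c.txt} staged={none}
After op 14 (git add a.txt): modified={b.txt, c.txt} staged={a.txt}
After op 15 (modify a.txt): modified={a.txt, b.txt, c.txt} staged={a.txt}
After op 16 (git add a.txt): modified={b.txt, c.txt} staged={a.txt}
After op 17 (git commit): modified={b.txt, c.txt} staged={none}
After op 18 (git add b.txt): modified={c.txt} staged={b.txt}
After op 19 (git add c.txt): modified={none} staged={b.txt, c.txt}
After op 20 (git commit): modified={none} staged={none}
After op 21 (modify a.txt): modified={a.txt} staged={none}

Answer: none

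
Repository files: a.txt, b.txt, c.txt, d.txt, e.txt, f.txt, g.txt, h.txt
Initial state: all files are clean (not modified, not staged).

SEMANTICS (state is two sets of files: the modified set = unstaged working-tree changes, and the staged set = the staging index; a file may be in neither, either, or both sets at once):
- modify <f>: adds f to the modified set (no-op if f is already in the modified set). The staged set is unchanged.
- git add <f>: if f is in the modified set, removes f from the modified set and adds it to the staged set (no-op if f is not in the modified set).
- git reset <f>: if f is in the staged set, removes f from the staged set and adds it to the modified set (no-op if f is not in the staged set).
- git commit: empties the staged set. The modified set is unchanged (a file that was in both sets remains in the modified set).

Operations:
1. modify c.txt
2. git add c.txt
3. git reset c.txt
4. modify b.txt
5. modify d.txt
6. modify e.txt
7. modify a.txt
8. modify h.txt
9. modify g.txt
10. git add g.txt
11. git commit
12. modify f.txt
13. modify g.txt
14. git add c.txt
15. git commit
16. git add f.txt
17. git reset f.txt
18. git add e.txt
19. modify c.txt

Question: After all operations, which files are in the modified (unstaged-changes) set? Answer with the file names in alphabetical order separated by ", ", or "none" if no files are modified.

Answer: a.txt, b.txt, c.txt, d.txt, f.txt, g.txt, h.txt

Derivation:
After op 1 (modify c.txt): modified={c.txt} staged={none}
After op 2 (git add c.txt): modified={none} staged={c.txt}
After op 3 (git reset c.txt): modified={c.txt} staged={none}
After op 4 (modify b.txt): modified={b.txt, c.txt} staged={none}
After op 5 (modify d.txt): modified={b.txt, c.txt, d.txt} staged={none}
After op 6 (modify e.txt): modified={b.txt, c.txt, d.txt, e.txt} staged={none}
After op 7 (modify a.txt): modified={a.txt, b.txt, c.txt, d.txt, e.txt} staged={none}
After op 8 (modify h.txt): modified={a.txt, b.txt, c.txt, d.txt, e.txt, h.txt} staged={none}
After op 9 (modify g.txt): modified={a.txt, b.txt, c.txt, d.txt, e.txt, g.txt, h.txt} staged={none}
After op 10 (git add g.txt): modified={a.txt, b.txt, c.txt, d.txt, e.txt, h.txt} staged={g.txt}
After op 11 (git commit): modified={a.txt, b.txt, c.txt, d.txt, e.txt, h.txt} staged={none}
After op 12 (modify f.txt): modified={a.txt, b.txt, c.txt, d.txt, e.txt, f.txt, h.txt} staged={none}
After op 13 (modify g.txt): modified={a.txt, b.txt, c.txt, d.txt, e.txt, f.txt, g.txt, h.txt} staged={none}
After op 14 (git add c.txt): modified={a.txt, b.txt, d.txt, e.txt, f.txt, g.txt, h.txt} staged={c.txt}
After op 15 (git commit): modified={a.txt, b.txt, d.txt, e.txt, f.txt, g.txt, h.txt} staged={none}
After op 16 (git add f.txt): modified={a.txt, b.txt, d.txt, e.txt, g.txt, h.txt} staged={f.txt}
After op 17 (git reset f.txt): modified={a.txt, b.txt, d.txt, e.txt, f.txt, g.txt, h.txt} staged={none}
After op 18 (git add e.txt): modified={a.txt, b.txt, d.txt, f.txt, g.txt, h.txt} staged={e.txt}
After op 19 (modify c.txt): modified={a.txt, b.txt, c.txt, d.txt, f.txt, g.txt, h.txt} staged={e.txt}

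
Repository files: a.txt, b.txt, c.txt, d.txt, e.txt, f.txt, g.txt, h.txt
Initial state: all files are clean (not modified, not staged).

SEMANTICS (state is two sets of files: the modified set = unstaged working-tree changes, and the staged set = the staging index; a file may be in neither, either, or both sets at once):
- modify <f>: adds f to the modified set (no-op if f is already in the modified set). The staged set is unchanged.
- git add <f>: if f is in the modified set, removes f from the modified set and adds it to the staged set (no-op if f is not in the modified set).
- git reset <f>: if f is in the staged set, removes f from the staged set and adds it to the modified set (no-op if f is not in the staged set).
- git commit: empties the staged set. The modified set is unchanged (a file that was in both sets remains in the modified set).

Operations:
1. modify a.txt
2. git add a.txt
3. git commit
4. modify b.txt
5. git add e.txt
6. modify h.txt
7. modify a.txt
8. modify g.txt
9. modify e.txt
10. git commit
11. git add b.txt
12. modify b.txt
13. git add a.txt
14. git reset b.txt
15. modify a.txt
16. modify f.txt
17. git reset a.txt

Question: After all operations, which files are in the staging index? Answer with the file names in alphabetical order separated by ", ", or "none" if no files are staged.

After op 1 (modify a.txt): modified={a.txt} staged={none}
After op 2 (git add a.txt): modified={none} staged={a.txt}
After op 3 (git commit): modified={none} staged={none}
After op 4 (modify b.txt): modified={b.txt} staged={none}
After op 5 (git add e.txt): modified={b.txt} staged={none}
After op 6 (modify h.txt): modified={b.txt, h.txt} staged={none}
After op 7 (modify a.txt): modified={a.txt, b.txt, h.txt} staged={none}
After op 8 (modify g.txt): modified={a.txt, b.txt, g.txt, h.txt} staged={none}
After op 9 (modify e.txt): modified={a.txt, b.txt, e.txt, g.txt, h.txt} staged={none}
After op 10 (git commit): modified={a.txt, b.txt, e.txt, g.txt, h.txt} staged={none}
After op 11 (git add b.txt): modified={a.txt, e.txt, g.txt, h.txt} staged={b.txt}
After op 12 (modify b.txt): modified={a.txt, b.txt, e.txt, g.txt, h.txt} staged={b.txt}
After op 13 (git add a.txt): modified={b.txt, e.txt, g.txt, h.txt} staged={a.txt, b.txt}
After op 14 (git reset b.txt): modified={b.txt, e.txt, g.txt, h.txt} staged={a.txt}
After op 15 (modify a.txt): modified={a.txt, b.txt, e.txt, g.txt, h.txt} staged={a.txt}
After op 16 (modify f.txt): modified={a.txt, b.txt, e.txt, f.txt, g.txt, h.txt} staged={a.txt}
After op 17 (git reset a.txt): modified={a.txt, b.txt, e.txt, f.txt, g.txt, h.txt} staged={none}

Answer: none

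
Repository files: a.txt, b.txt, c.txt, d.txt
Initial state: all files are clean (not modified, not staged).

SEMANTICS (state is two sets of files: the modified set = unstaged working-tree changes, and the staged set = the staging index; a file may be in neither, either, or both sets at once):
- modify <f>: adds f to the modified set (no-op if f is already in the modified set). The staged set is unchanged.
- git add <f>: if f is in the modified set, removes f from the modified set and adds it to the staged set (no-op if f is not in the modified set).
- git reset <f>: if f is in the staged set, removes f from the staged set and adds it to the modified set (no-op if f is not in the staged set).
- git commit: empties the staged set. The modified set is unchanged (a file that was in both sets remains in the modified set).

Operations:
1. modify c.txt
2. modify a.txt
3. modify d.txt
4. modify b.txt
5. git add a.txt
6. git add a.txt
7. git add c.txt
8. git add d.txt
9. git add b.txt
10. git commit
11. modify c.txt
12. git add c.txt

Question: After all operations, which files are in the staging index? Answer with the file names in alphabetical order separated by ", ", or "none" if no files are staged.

After op 1 (modify c.txt): modified={c.txt} staged={none}
After op 2 (modify a.txt): modified={a.txt, c.txt} staged={none}
After op 3 (modify d.txt): modified={a.txt, c.txt, d.txt} staged={none}
After op 4 (modify b.txt): modified={a.txt, b.txt, c.txt, d.txt} staged={none}
After op 5 (git add a.txt): modified={b.txt, c.txt, d.txt} staged={a.txt}
After op 6 (git add a.txt): modified={b.txt, c.txt, d.txt} staged={a.txt}
After op 7 (git add c.txt): modified={b.txt, d.txt} staged={a.txt, c.txt}
After op 8 (git add d.txt): modified={b.txt} staged={a.txt, c.txt, d.txt}
After op 9 (git add b.txt): modified={none} staged={a.txt, b.txt, c.txt, d.txt}
After op 10 (git commit): modified={none} staged={none}
After op 11 (modify c.txt): modified={c.txt} staged={none}
After op 12 (git add c.txt): modified={none} staged={c.txt}

Answer: c.txt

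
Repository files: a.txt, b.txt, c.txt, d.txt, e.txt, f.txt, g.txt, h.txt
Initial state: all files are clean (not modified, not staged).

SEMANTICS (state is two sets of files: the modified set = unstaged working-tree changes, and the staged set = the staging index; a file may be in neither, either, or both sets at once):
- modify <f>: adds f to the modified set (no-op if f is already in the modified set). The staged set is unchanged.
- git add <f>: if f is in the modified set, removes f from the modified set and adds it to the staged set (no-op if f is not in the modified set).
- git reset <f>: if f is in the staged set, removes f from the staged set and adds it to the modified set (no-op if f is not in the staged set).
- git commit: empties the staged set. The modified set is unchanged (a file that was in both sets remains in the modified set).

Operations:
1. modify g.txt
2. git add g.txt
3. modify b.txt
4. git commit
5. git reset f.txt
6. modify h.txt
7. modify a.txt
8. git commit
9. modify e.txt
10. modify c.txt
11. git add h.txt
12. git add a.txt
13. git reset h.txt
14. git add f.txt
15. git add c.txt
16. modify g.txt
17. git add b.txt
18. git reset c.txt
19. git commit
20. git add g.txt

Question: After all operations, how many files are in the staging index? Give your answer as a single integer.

Answer: 1

Derivation:
After op 1 (modify g.txt): modified={g.txt} staged={none}
After op 2 (git add g.txt): modified={none} staged={g.txt}
After op 3 (modify b.txt): modified={b.txt} staged={g.txt}
After op 4 (git commit): modified={b.txt} staged={none}
After op 5 (git reset f.txt): modified={b.txt} staged={none}
After op 6 (modify h.txt): modified={b.txt, h.txt} staged={none}
After op 7 (modify a.txt): modified={a.txt, b.txt, h.txt} staged={none}
After op 8 (git commit): modified={a.txt, b.txt, h.txt} staged={none}
After op 9 (modify e.txt): modified={a.txt, b.txt, e.txt, h.txt} staged={none}
After op 10 (modify c.txt): modified={a.txt, b.txt, c.txt, e.txt, h.txt} staged={none}
After op 11 (git add h.txt): modified={a.txt, b.txt, c.txt, e.txt} staged={h.txt}
After op 12 (git add a.txt): modified={b.txt, c.txt, e.txt} staged={a.txt, h.txt}
After op 13 (git reset h.txt): modified={b.txt, c.txt, e.txt, h.txt} staged={a.txt}
After op 14 (git add f.txt): modified={b.txt, c.txt, e.txt, h.txt} staged={a.txt}
After op 15 (git add c.txt): modified={b.txt, e.txt, h.txt} staged={a.txt, c.txt}
After op 16 (modify g.txt): modified={b.txt, e.txt, g.txt, h.txt} staged={a.txt, c.txt}
After op 17 (git add b.txt): modified={e.txt, g.txt, h.txt} staged={a.txt, b.txt, c.txt}
After op 18 (git reset c.txt): modified={c.txt, e.txt, g.txt, h.txt} staged={a.txt, b.txt}
After op 19 (git commit): modified={c.txt, e.txt, g.txt, h.txt} staged={none}
After op 20 (git add g.txt): modified={c.txt, e.txt, h.txt} staged={g.txt}
Final staged set: {g.txt} -> count=1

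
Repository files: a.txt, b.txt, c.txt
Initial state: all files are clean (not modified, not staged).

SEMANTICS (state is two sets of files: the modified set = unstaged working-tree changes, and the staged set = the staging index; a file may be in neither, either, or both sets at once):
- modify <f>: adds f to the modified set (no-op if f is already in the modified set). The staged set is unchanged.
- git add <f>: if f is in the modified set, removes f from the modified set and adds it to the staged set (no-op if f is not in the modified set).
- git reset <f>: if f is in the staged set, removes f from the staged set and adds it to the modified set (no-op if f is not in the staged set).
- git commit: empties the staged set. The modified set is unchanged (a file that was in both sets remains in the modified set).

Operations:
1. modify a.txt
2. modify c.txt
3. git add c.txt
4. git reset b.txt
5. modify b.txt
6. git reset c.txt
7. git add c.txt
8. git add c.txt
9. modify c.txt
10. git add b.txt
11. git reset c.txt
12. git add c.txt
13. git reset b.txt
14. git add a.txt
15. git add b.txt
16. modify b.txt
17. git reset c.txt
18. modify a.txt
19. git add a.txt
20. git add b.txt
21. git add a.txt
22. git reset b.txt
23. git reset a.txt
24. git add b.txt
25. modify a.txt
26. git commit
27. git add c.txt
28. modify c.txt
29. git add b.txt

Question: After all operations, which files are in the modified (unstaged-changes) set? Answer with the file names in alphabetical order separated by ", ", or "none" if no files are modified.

Answer: a.txt, c.txt

Derivation:
After op 1 (modify a.txt): modified={a.txt} staged={none}
After op 2 (modify c.txt): modified={a.txt, c.txt} staged={none}
After op 3 (git add c.txt): modified={a.txt} staged={c.txt}
After op 4 (git reset b.txt): modified={a.txt} staged={c.txt}
After op 5 (modify b.txt): modified={a.txt, b.txt} staged={c.txt}
After op 6 (git reset c.txt): modified={a.txt, b.txt, c.txt} staged={none}
After op 7 (git add c.txt): modified={a.txt, b.txt} staged={c.txt}
After op 8 (git add c.txt): modified={a.txt, b.txt} staged={c.txt}
After op 9 (modify c.txt): modified={a.txt, b.txt, c.txt} staged={c.txt}
After op 10 (git add b.txt): modified={a.txt, c.txt} staged={b.txt, c.txt}
After op 11 (git reset c.txt): modified={a.txt, c.txt} staged={b.txt}
After op 12 (git add c.txt): modified={a.txt} staged={b.txt, c.txt}
After op 13 (git reset b.txt): modified={a.txt, b.txt} staged={c.txt}
After op 14 (git add a.txt): modified={b.txt} staged={a.txt, c.txt}
After op 15 (git add b.txt): modified={none} staged={a.txt, b.txt, c.txt}
After op 16 (modify b.txt): modified={b.txt} staged={a.txt, b.txt, c.txt}
After op 17 (git reset c.txt): modified={b.txt, c.txt} staged={a.txt, b.txt}
After op 18 (modify a.txt): modified={a.txt, b.txt, c.txt} staged={a.txt, b.txt}
After op 19 (git add a.txt): modified={b.txt, c.txt} staged={a.txt, b.txt}
After op 20 (git add b.txt): modified={c.txt} staged={a.txt, b.txt}
After op 21 (git add a.txt): modified={c.txt} staged={a.txt, b.txt}
After op 22 (git reset b.txt): modified={b.txt, c.txt} staged={a.txt}
After op 23 (git reset a.txt): modified={a.txt, b.txt, c.txt} staged={none}
After op 24 (git add b.txt): modified={a.txt, c.txt} staged={b.txt}
After op 25 (modify a.txt): modified={a.txt, c.txt} staged={b.txt}
After op 26 (git commit): modified={a.txt, c.txt} staged={none}
After op 27 (git add c.txt): modified={a.txt} staged={c.txt}
After op 28 (modify c.txt): modified={a.txt, c.txt} staged={c.txt}
After op 29 (git add b.txt): modified={a.txt, c.txt} staged={c.txt}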